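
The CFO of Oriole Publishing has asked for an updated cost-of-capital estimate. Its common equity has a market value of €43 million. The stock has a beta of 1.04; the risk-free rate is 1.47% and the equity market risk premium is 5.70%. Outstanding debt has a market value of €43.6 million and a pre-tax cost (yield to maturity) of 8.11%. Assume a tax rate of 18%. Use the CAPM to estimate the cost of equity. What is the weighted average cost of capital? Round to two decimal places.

7.02%

Cost of equity via CAPM: Re = 1.47% + 1.04 × 5.7% = 7.3980%.
Total capital V = 43 + 43.6 = 86.6.
Equity: weight = 43/86.6 = 0.4965; cost = 7.398%.
Debt: weight = 43.6/86.6 = 0.5035; after-tax cost = 8.11% × (1 − 18%) = 6.6502%.
WACC = 0.4965 × 7.3980% + 0.5035 × 6.6502% = 7.0215%.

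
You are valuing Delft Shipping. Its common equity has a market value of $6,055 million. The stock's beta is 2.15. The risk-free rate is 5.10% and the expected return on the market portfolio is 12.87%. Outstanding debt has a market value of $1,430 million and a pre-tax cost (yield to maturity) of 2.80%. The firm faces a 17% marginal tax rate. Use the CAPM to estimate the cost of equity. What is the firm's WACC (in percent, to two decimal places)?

18.08%

Market risk premium = 12.87% − 5.1% = 7.77%.
Cost of equity via CAPM: Re = 5.1% + 2.15 × 7.77% = 21.8055%.
Total capital V = 6055 + 1430 = 7485.
Equity: weight = 6055/7485 = 0.8090; cost = 21.8055%.
Debt: weight = 1430/7485 = 0.1910; after-tax cost = 2.8% × (1 − 17%) = 2.3240%.
WACC = 0.8090 × 21.8055% + 0.1910 × 2.3240% = 18.0836%.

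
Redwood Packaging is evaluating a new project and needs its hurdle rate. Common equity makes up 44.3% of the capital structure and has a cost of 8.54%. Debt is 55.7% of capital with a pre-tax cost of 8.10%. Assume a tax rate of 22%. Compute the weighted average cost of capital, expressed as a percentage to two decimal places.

After-tax cost of debt = 8.1% × (1 − 22%) = 6.3180%.
WACC = 0.443 × 8.5400% + 0.557 × 6.3180% = 7.3023%.

7.30%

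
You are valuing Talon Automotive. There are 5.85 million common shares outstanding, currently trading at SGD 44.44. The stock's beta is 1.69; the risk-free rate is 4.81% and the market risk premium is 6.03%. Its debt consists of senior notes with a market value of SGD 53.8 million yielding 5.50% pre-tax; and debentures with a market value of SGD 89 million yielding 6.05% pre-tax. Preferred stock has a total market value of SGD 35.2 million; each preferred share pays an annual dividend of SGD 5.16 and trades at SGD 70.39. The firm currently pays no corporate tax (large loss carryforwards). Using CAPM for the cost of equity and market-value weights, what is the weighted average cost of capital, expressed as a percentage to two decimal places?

Cost of equity via CAPM: Re = 4.81% + 1.69 × 6.03% = 15.0007%.
Cost of preferred: Rp = 5.16 / 70.39 = 7.3306%.
Market value of equity E = 44.44 × 5.85m = 259.974m.
Total capital V = 259.974 + 35.2 + 53.8 + 89 = 437.974.
Equity: weight = 259.974/437.974 = 0.5936; cost = 15.0007%.
Preferred: weight = 35.2/437.974 = 0.0804; cost = 7.3306%.
Senior notes: weight = 53.8/437.974 = 0.1228; after-tax cost = 5.5% × (1 − 0%) = 5.5000%.
Debentures: weight = 89/437.974 = 0.2032; after-tax cost = 6.05% × (1 − 0%) = 6.0500%.
WACC = 0.5936 × 15.0007% + 0.0804 × 7.3306% + 0.1228 × 5.5000% + 0.2032 × 6.0500% = 11.3983%.

11.40%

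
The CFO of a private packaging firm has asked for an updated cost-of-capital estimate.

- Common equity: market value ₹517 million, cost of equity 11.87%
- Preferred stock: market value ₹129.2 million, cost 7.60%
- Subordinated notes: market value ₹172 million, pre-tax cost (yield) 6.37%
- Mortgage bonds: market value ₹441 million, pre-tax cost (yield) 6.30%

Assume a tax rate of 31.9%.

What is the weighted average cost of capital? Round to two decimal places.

7.75%

Total capital V = 517 + 129.2 + 172 + 441 = 1259.2.
Equity: weight = 517/1259.2 = 0.4106; cost = 11.87%.
Preferred: weight = 129.2/1259.2 = 0.1026; cost = 7.6%.
Subordinated notes: weight = 172/1259.2 = 0.1366; after-tax cost = 6.37% × (1 − 31.9%) = 4.3380%.
Mortgage bonds: weight = 441/1259.2 = 0.3502; after-tax cost = 6.3% × (1 − 31.9%) = 4.2903%.
WACC = 0.4106 × 11.8700% + 0.1026 × 7.6000% + 0.1366 × 4.3380% + 0.3502 × 4.2903% = 7.7485%.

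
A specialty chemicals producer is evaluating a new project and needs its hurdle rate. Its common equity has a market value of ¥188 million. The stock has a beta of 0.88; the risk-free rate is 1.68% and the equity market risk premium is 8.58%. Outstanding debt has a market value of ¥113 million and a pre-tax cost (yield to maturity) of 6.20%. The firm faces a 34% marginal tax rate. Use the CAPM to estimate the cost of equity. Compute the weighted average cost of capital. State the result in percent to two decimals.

Cost of equity via CAPM: Re = 1.68% + 0.88 × 8.58% = 9.2304%.
Total capital V = 188 + 113 = 301.
Equity: weight = 188/301 = 0.6246; cost = 9.2304%.
Debt: weight = 113/301 = 0.3754; after-tax cost = 6.2% × (1 − 34%) = 4.0920%.
WACC = 0.6246 × 9.2304% + 0.3754 × 4.0920% = 7.3014%.

7.30%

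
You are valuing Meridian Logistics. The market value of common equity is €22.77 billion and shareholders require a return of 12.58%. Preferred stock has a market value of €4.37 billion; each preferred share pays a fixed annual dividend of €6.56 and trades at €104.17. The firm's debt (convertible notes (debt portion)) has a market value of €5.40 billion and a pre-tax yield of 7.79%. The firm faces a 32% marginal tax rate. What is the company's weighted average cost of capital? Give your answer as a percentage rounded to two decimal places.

10.53%

Cost of preferred: Rp = 6.56 / 104.17 = 6.2974%.
Total capital V = 22.77 + 4.37 + 5.4 = 32.54.
Equity: weight = 22.77/32.54 = 0.6998; cost = 12.58%.
Preferred: weight = 4.37/32.54 = 0.1343; cost = 6.2974%.
Convertible notes (debt portion): weight = 5.4/32.54 = 0.1659; after-tax cost = 7.79% × (1 − 32%) = 5.2972%.
WACC = 0.6998 × 12.5800% + 0.1343 × 6.2974% + 0.1659 × 5.2972% = 10.5277%.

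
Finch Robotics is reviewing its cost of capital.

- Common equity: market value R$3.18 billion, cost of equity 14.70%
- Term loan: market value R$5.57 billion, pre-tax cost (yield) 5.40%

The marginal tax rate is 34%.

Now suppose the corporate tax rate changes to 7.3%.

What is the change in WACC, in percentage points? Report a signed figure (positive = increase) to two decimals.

Current WACC:
Total capital V = 3.18 + 5.57 = 8.75.
Equity: weight = 3.18/8.75 = 0.3634; cost = 14.7%.
Term loan: weight = 5.57/8.75 = 0.6366; after-tax cost = 5.4% × (1 − 34%) = 3.5640%.
WACC = 0.3634 × 14.7000% + 0.6366 × 3.5640% = 7.6111%.
After the change:
Total capital V = 3.18 + 5.57 = 8.75.
Equity: weight = 3.18/8.75 = 0.3634; cost = 14.7%.
Term loan: weight = 5.57/8.75 = 0.6366; after-tax cost = 5.4% × (1 − 7.3%) = 5.0058%.
WACC = 0.3634 × 14.7000% + 0.6366 × 5.0058% = 8.5289%.
Change in WACC = 8.5289% − 7.6111% = 0.9178 pp.

+0.92 pp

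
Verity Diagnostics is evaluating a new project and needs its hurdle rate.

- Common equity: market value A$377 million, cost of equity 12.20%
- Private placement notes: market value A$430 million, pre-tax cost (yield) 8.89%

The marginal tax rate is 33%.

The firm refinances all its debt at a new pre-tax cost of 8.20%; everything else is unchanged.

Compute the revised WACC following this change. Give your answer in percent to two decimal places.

After the change:
Total capital V = 377 + 430 = 807.
Equity: weight = 377/807 = 0.4672; cost = 12.2%.
Private placement notes: weight = 430/807 = 0.5328; after-tax cost = 8.2% × (1 − 33%) = 5.4940%.
WACC = 0.4672 × 12.2000% + 0.5328 × 5.4940% = 8.6268%.

8.63%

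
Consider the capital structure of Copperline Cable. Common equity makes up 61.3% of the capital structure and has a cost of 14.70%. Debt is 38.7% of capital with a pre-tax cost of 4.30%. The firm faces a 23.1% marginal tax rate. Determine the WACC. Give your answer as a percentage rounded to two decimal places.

After-tax cost of debt = 4.3% × (1 − 23.1%) = 3.3067%.
WACC = 0.613 × 14.7000% + 0.387 × 3.3067% = 10.2908%.

10.29%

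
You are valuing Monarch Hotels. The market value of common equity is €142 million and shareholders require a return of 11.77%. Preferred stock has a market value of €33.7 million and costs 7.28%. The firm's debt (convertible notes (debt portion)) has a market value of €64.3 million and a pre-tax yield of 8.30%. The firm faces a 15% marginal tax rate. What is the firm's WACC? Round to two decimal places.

Total capital V = 142 + 33.7 + 64.3 = 240.
Equity: weight = 142/240 = 0.5917; cost = 11.77%.
Preferred: weight = 33.7/240 = 0.1404; cost = 7.28%.
Convertible notes (debt portion): weight = 64.3/240 = 0.2679; after-tax cost = 8.3% × (1 − 15%) = 7.0550%.
WACC = 0.5917 × 11.7700% + 0.1404 × 7.2800% + 0.2679 × 7.0550% = 9.8763%.

9.88%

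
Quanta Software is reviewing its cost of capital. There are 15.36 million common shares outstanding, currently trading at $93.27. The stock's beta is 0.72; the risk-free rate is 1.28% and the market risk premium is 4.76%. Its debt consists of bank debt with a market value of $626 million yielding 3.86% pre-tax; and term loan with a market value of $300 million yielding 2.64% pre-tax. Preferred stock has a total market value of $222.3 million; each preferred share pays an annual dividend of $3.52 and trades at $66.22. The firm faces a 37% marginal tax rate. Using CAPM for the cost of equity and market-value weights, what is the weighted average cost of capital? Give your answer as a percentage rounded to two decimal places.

3.85%

Cost of equity via CAPM: Re = 1.28% + 0.72 × 4.76% = 4.7072%.
Cost of preferred: Rp = 3.52 / 66.22 = 5.3156%.
Market value of equity E = 93.27 × 15.36m = 1432.6272m.
Total capital V = 1432.6272 + 222.3 + 626 + 300 = 2580.9272.
Equity: weight = 1432.6272/2580.9272 = 0.5551; cost = 4.7072%.
Preferred: weight = 222.3/2580.9272 = 0.0861; cost = 5.3156%.
Bank debt: weight = 626/2580.9272 = 0.2425; after-tax cost = 3.86% × (1 − 37%) = 2.4318%.
Term loan: weight = 300/2580.9272 = 0.1162; after-tax cost = 2.64% × (1 − 37%) = 1.6632%.
WACC = 0.5551 × 4.7072% + 0.0861 × 5.3156% + 0.2425 × 2.4318% + 0.1162 × 1.6632% = 3.8539%.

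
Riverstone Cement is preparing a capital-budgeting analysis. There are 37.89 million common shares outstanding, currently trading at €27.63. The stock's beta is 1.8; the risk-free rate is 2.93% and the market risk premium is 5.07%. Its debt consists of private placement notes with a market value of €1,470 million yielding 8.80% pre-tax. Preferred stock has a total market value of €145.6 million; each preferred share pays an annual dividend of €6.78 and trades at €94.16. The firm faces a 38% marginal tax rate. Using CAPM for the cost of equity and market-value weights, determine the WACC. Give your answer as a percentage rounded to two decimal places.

Cost of equity via CAPM: Re = 2.93% + 1.8 × 5.07% = 12.0560%.
Cost of preferred: Rp = 6.78 / 94.16 = 7.2005%.
Market value of equity E = 27.63 × 37.89m = 1046.9007m.
Total capital V = 1046.9007 + 145.6 + 1470 = 2662.5007.
Equity: weight = 1046.9007/2662.5007 = 0.3932; cost = 12.056%.
Preferred: weight = 145.6/2662.5007 = 0.0547; cost = 7.2005%.
Private placement notes: weight = 1470/2662.5007 = 0.5521; after-tax cost = 8.8% × (1 − 38%) = 5.4560%.
WACC = 0.3932 × 12.0560% + 0.0547 × 7.2005% + 0.5521 × 5.4560% = 8.1465%.

8.15%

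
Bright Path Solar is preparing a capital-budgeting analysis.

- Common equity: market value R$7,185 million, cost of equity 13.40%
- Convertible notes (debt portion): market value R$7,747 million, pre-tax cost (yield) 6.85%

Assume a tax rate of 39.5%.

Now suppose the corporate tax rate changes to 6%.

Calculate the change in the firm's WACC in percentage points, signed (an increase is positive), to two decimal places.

+1.19 pp

Current WACC:
Total capital V = 7185 + 7747 = 14932.
Equity: weight = 7185/14932 = 0.4812; cost = 13.4%.
Convertible notes (debt portion): weight = 7747/14932 = 0.5188; after-tax cost = 6.85% × (1 − 39.5%) = 4.1442%.
WACC = 0.4812 × 13.4000% + 0.5188 × 4.1442% = 8.5979%.
After the change:
Total capital V = 7185 + 7747 = 14932.
Equity: weight = 7185/14932 = 0.4812; cost = 13.4%.
Convertible notes (debt portion): weight = 7747/14932 = 0.5188; after-tax cost = 6.85% × (1 − 6%) = 6.4390%.
WACC = 0.4812 × 13.4000% + 0.5188 × 6.4390% = 9.7885%.
Change in WACC = 9.7885% − 8.5979% = 1.1906 pp.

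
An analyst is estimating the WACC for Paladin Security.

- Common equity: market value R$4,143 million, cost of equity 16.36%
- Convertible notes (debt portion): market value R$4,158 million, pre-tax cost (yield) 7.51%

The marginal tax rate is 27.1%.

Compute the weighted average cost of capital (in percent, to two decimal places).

10.91%

Total capital V = 4143 + 4158 = 8301.
Equity: weight = 4143/8301 = 0.4991; cost = 16.36%.
Convertible notes (debt portion): weight = 4158/8301 = 0.5009; after-tax cost = 7.51% × (1 − 27.1%) = 5.4748%.
WACC = 0.4991 × 16.3600% + 0.5009 × 5.4748% = 10.9076%.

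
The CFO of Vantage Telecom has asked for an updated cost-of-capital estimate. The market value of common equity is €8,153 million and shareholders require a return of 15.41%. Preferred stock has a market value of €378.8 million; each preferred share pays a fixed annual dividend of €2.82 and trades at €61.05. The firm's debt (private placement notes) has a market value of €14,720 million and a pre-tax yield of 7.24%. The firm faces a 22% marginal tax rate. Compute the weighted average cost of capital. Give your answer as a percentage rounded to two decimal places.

9.05%

Cost of preferred: Rp = 2.82 / 61.05 = 4.6192%.
Total capital V = 8153 + 378.8 + 14720 = 23251.8.
Equity: weight = 8153/23251.8 = 0.3506; cost = 15.41%.
Preferred: weight = 378.8/23251.8 = 0.0163; cost = 4.6192%.
Private placement notes: weight = 14720/23251.8 = 0.6331; after-tax cost = 7.24% × (1 − 22%) = 5.6472%.
WACC = 0.3506 × 15.4100% + 0.0163 × 4.6192% + 0.6331 × 5.6472% = 9.0537%.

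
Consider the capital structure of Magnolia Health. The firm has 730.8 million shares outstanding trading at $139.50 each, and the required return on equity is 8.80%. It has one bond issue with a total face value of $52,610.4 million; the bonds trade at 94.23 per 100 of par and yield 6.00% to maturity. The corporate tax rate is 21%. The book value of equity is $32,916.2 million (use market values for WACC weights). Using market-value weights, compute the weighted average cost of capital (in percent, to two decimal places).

Market value of equity E = 139.5 × 730.8m = 101946.6m. Market value of debt D = 52610.4m × 94.23/100 = 49574.77992m.
Total capital V = 101946.6 + 49574.77992 = 151521.37992.
Equity: weight = 101946.6/151521.37992 = 0.6728; cost = 8.8%.
Bonds outstanding: weight = 49574.77992/151521.37992 = 0.3272; after-tax cost = 6% × (1 − 21%) = 4.7400%.
WACC = 0.6728 × 8.8000% + 0.3272 × 4.7400% = 7.4716%.

7.47%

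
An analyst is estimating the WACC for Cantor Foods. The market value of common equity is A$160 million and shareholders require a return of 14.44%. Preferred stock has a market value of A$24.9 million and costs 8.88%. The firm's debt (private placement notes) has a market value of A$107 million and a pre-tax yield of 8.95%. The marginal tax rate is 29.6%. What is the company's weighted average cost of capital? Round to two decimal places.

Total capital V = 160 + 24.9 + 107 = 291.9.
Equity: weight = 160/291.9 = 0.5481; cost = 14.44%.
Preferred: weight = 24.9/291.9 = 0.0853; cost = 8.88%.
Private placement notes: weight = 107/291.9 = 0.3666; after-tax cost = 8.95% × (1 − 29.6%) = 6.3008%.
WACC = 0.5481 × 14.4400% + 0.0853 × 8.8800% + 0.3666 × 6.3008% = 10.9822%.

10.98%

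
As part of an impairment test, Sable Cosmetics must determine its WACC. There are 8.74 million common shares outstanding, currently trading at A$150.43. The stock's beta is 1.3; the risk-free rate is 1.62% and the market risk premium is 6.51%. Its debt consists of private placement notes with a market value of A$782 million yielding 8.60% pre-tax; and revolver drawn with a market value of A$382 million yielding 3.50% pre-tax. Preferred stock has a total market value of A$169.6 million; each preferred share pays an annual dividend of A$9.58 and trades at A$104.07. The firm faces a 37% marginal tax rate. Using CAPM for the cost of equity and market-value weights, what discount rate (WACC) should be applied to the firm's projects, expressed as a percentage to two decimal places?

Cost of equity via CAPM: Re = 1.62% + 1.3 × 6.51% = 10.0830%.
Cost of preferred: Rp = 9.58 / 104.07 = 9.2053%.
Market value of equity E = 150.43 × 8.74m = 1314.7582m.
Total capital V = 1314.7582 + 169.6 + 782 + 382 = 2648.3582.
Equity: weight = 1314.7582/2648.3582 = 0.4964; cost = 10.083%.
Preferred: weight = 169.6/2648.3582 = 0.0640; cost = 9.2053%.
Private placement notes: weight = 782/2648.3582 = 0.2953; after-tax cost = 8.6% × (1 − 37%) = 5.4180%.
Revolver drawn: weight = 382/2648.3582 = 0.1442; after-tax cost = 3.5% × (1 − 37%) = 2.2050%.
WACC = 0.4964 × 10.0830% + 0.0640 × 9.2053% + 0.2953 × 5.4180% + 0.1442 × 2.2050% = 7.5130%.

7.51%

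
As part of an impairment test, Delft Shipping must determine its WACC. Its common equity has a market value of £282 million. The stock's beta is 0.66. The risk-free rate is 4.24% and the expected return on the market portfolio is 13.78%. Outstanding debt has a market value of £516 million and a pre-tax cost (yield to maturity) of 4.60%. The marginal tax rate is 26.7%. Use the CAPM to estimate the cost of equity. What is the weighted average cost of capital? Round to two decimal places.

5.90%

Market risk premium = 13.78% − 4.24% = 9.54%.
Cost of equity via CAPM: Re = 4.24% + 0.66 × 9.54% = 10.5364%.
Total capital V = 282 + 516 = 798.
Equity: weight = 282/798 = 0.3534; cost = 10.5364%.
Debt: weight = 516/798 = 0.6466; after-tax cost = 4.6% × (1 − 26.7%) = 3.3718%.
WACC = 0.3534 × 10.5364% + 0.6466 × 3.3718% = 5.9037%.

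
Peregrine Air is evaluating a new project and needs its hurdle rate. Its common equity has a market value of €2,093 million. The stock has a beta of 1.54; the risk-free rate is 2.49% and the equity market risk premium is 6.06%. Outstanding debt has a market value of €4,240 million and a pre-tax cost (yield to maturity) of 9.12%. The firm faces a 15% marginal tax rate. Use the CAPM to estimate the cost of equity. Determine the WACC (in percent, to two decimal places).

9.10%

Cost of equity via CAPM: Re = 2.49% + 1.54 × 6.06% = 11.8224%.
Total capital V = 2093 + 4240 = 6333.
Equity: weight = 2093/6333 = 0.3305; cost = 11.8224%.
Debt: weight = 4240/6333 = 0.6695; after-tax cost = 9.12% × (1 − 15%) = 7.7520%.
WACC = 0.3305 × 11.8224% + 0.6695 × 7.7520% = 9.0972%.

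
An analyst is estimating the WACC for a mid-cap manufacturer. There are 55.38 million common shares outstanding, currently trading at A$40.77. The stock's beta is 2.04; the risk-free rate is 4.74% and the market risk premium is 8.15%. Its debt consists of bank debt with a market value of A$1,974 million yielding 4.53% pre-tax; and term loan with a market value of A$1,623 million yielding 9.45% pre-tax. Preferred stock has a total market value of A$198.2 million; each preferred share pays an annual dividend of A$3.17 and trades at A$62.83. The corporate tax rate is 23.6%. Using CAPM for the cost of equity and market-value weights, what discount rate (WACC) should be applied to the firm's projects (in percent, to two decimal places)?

11.20%

Cost of equity via CAPM: Re = 4.74% + 2.04 × 8.15% = 21.3660%.
Cost of preferred: Rp = 3.17 / 62.83 = 5.0454%.
Market value of equity E = 40.77 × 55.38m = 2257.8426m.
Total capital V = 2257.8426 + 198.2 + 1974 + 1623 = 6053.0426.
Equity: weight = 2257.8426/6053.0426 = 0.3730; cost = 21.366%.
Preferred: weight = 198.2/6053.0426 = 0.0327; cost = 5.0454%.
Bank debt: weight = 1974/6053.0426 = 0.3261; after-tax cost = 4.53% × (1 − 23.6%) = 3.4609%.
Term loan: weight = 1623/6053.0426 = 0.2681; after-tax cost = 9.45% × (1 − 23.6%) = 7.2198%.
WACC = 0.3730 × 21.3660% + 0.0327 × 5.0454% + 0.3261 × 3.4609% + 0.2681 × 7.2198% = 11.1994%.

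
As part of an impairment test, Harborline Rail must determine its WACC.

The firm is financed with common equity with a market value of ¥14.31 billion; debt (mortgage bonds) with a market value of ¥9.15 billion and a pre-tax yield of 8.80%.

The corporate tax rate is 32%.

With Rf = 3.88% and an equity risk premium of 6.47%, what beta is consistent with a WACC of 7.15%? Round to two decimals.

0.62

Total capital V = 14.31 + 9.15 = 23.46.
Equity weight = 14.31/23.46 = 0.6100.
Mortgage bonds weight = 9.15/23.46 = 0.3900.
Debt contribution = 0.3900 × 8.8% × (1 − 32%) = 2.3339%.
Required equity contribution = 7.15% − 2.3339% = 4.8161%  ⇒  Re = 7.8956%.
CAPM: 7.8956% = 3.88% + β × 6.47%  ⇒  β = 0.6206.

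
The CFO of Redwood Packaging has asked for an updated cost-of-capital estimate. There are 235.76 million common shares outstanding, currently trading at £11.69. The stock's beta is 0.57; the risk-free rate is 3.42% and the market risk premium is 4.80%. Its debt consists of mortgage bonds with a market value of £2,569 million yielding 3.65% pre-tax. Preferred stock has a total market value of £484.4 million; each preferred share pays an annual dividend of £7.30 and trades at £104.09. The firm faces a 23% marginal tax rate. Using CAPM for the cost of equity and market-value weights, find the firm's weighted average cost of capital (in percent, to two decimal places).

Cost of equity via CAPM: Re = 3.42% + 0.57 × 4.8% = 6.1560%.
Cost of preferred: Rp = 7.3 / 104.09 = 7.0132%.
Market value of equity E = 11.69 × 235.76m = 2756.0344m.
Total capital V = 2756.0344 + 484.4 + 2569 = 5809.4344.
Equity: weight = 2756.0344/5809.4344 = 0.4744; cost = 6.156%.
Preferred: weight = 484.4/5809.4344 = 0.0834; cost = 7.0132%.
Mortgage bonds: weight = 2569/5809.4344 = 0.4422; after-tax cost = 3.65% × (1 − 23%) = 2.8105%.
WACC = 0.4744 × 6.1560% + 0.0834 × 7.0132% + 0.4422 × 2.8105% = 4.7481%.

4.75%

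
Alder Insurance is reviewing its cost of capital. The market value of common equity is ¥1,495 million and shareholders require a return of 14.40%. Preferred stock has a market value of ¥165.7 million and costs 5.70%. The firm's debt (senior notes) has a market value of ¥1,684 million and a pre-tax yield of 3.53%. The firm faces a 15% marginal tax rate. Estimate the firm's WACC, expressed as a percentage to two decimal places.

8.23%

Total capital V = 1495 + 165.7 + 1684 = 3344.7.
Equity: weight = 1495/3344.7 = 0.4470; cost = 14.4%.
Preferred: weight = 165.7/3344.7 = 0.0495; cost = 5.7%.
Senior notes: weight = 1684/3344.7 = 0.5035; after-tax cost = 3.53% × (1 − 15%) = 3.0005%.
WACC = 0.4470 × 14.4000% + 0.0495 × 5.7000% + 0.5035 × 3.0005% = 8.2295%.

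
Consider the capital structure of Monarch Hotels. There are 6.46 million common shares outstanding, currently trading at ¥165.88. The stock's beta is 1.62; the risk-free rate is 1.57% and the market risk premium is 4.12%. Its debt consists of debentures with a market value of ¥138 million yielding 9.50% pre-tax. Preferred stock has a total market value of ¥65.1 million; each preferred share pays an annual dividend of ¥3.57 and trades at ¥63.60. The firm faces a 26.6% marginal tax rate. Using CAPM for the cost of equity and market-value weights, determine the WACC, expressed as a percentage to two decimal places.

Cost of equity via CAPM: Re = 1.57% + 1.62 × 4.12% = 8.2444%.
Cost of preferred: Rp = 3.57 / 63.6 = 5.6132%.
Market value of equity E = 165.88 × 6.46m = 1071.5848m.
Total capital V = 1071.5848 + 65.1 + 138 = 1274.6848.
Equity: weight = 1071.5848/1274.6848 = 0.8407; cost = 8.2444%.
Preferred: weight = 65.1/1274.6848 = 0.0511; cost = 5.6132%.
Debentures: weight = 138/1274.6848 = 0.1083; after-tax cost = 9.5% × (1 − 26.6%) = 6.9730%.
WACC = 0.8407 × 8.2444% + 0.0511 × 5.6132% + 0.1083 × 6.9730% = 7.9724%.

7.97%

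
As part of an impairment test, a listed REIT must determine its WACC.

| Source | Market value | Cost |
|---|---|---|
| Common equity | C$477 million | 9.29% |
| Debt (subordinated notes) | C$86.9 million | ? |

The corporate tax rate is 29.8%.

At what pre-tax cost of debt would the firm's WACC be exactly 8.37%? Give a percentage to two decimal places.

Total capital V = 477 + 86.9 = 563.9.
Equity weight = 477/563.9 = 0.8459.
Subordinated notes weight = 86.9/563.9 = 0.1541.
Equity contribution = 0.8459 × 9.29% = 7.8584%.
Remaining for debt = 8.37% − 7.8584% = 0.5116%.
Rd × (1 − 29.8%) × 0.1541 = 0.5116%  ⇒  Rd = 4.7294%.

4.73%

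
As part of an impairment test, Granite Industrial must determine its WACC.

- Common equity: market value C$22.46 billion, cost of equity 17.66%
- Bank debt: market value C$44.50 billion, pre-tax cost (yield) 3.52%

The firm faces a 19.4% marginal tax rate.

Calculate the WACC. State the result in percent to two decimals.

7.81%

Total capital V = 22.46 + 44.5 = 66.96.
Equity: weight = 22.46/66.96 = 0.3354; cost = 17.66%.
Bank debt: weight = 44.5/66.96 = 0.6646; after-tax cost = 3.52% × (1 − 19.4%) = 2.8371%.
WACC = 0.3354 × 17.6600% + 0.6646 × 2.8371% = 7.8091%.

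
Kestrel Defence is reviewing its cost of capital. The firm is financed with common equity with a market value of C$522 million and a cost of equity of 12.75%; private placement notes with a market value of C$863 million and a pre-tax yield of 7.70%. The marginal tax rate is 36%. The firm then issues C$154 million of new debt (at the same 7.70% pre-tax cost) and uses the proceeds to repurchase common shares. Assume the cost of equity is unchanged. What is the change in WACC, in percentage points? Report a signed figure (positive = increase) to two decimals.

Current WACC:
Total capital V = 522 + 863 = 1385.
Equity: weight = 522/1385 = 0.3769; cost = 12.75%.
Private placement notes: weight = 863/1385 = 0.6231; after-tax cost = 7.7% × (1 − 36%) = 4.9280%.
WACC = 0.3769 × 12.7500% + 0.6231 × 4.9280% = 7.8761%.
After the change:
Total capital V = 368 + 1017 = 1385.
Equity: weight = 368/1385 = 0.2657; cost = 12.75%.
Private placement notes: weight = 1017/1385 = 0.7343; after-tax cost = 7.7% × (1 − 36%) = 4.9280%.
WACC = 0.2657 × 12.7500% + 0.7343 × 4.9280% = 7.0063%.
Change in WACC = 7.0063% − 7.8761% = -0.8697 pp.

-0.87 pp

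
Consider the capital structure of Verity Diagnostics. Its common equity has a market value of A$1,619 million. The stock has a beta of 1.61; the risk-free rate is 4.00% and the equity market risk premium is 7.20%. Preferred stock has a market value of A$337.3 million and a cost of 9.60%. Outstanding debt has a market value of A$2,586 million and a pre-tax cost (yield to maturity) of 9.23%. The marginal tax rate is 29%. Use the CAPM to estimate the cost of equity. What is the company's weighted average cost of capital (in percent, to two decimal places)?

10.00%

Cost of equity via CAPM: Re = 4.0% + 1.61 × 7.2% = 15.5920%.
Total capital V = 1619 + 337.3 + 2586 = 4542.3.
Equity: weight = 1619/4542.3 = 0.3564; cost = 15.592%.
Preferred: weight = 337.3/4542.3 = 0.0743; cost = 9.6%.
Debt: weight = 2586/4542.3 = 0.5693; after-tax cost = 9.23% × (1 − 29%) = 6.5533%.
WACC = 0.3564 × 15.5920% + 0.0743 × 9.6000% + 0.5693 × 6.5533% = 10.0012%.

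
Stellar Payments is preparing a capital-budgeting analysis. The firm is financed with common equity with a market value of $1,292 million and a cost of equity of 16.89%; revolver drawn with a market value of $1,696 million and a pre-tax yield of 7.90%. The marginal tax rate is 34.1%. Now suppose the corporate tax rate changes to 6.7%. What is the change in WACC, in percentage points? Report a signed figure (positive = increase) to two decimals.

Current WACC:
Total capital V = 1292 + 1696 = 2988.
Equity: weight = 1292/2988 = 0.4324; cost = 16.89%.
Revolver drawn: weight = 1696/2988 = 0.5676; after-tax cost = 7.9% × (1 − 34.1%) = 5.2061%.
WACC = 0.4324 × 16.8900% + 0.5676 × 5.2061% = 10.2582%.
After the change:
Total capital V = 1292 + 1696 = 2988.
Equity: weight = 1292/2988 = 0.4324; cost = 16.89%.
Revolver drawn: weight = 1696/2988 = 0.5676; after-tax cost = 7.9% × (1 − 6.7%) = 7.3707%.
WACC = 0.4324 × 16.8900% + 0.5676 × 7.3707% = 11.4868%.
Change in WACC = 11.4868% − 10.2582% = 1.2286 pp.

+1.23 pp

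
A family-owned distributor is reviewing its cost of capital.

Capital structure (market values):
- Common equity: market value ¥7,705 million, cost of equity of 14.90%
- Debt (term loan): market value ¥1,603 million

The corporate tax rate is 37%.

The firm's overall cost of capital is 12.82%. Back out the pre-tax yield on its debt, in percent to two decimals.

4.48%

Total capital V = 7705 + 1603 = 9308.
Equity weight = 7705/9308 = 0.8278.
Term loan weight = 1603/9308 = 0.1722.
Equity contribution = 0.8278 × 14.9% = 12.3340%.
Remaining for debt = 12.82% − 12.3340% = 0.4860%.
Rd × (1 − 37%) × 0.1722 = 0.4860%  ⇒  Rd = 4.4798%.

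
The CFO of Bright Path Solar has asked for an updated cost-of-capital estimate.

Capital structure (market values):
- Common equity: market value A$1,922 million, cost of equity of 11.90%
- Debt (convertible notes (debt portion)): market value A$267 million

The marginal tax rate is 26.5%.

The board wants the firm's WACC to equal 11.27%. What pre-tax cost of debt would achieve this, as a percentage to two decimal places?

Total capital V = 1922 + 267 = 2189.
Equity weight = 1922/2189 = 0.8780.
Convertible notes (debt portion) weight = 267/2189 = 0.1220.
Equity contribution = 0.8780 × 11.9% = 10.4485%.
Remaining for debt = 11.27% − 10.4485% = 0.8215%.
Rd × (1 − 26.5%) × 0.1220 = 0.8215%  ⇒  Rd = 9.1632%.

9.16%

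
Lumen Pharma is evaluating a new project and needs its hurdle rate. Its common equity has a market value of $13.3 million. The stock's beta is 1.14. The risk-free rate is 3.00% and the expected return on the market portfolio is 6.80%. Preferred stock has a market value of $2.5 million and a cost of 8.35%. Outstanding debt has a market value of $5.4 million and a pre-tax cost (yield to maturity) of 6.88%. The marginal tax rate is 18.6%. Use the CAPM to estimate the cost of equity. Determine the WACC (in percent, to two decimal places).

Market risk premium = 6.8% − 3.0% = 3.8%.
Cost of equity via CAPM: Re = 3.0% + 1.14 × 3.8% = 7.3320%.
Total capital V = 13.3 + 2.5 + 5.4 = 21.2.
Equity: weight = 13.3/21.2 = 0.6274; cost = 7.332%.
Preferred: weight = 2.5/21.2 = 0.1179; cost = 8.35%.
Debt: weight = 5.4/21.2 = 0.2547; after-tax cost = 6.88% × (1 − 18.6%) = 5.6003%.
WACC = 0.6274 × 7.3320% + 0.1179 × 8.3500% + 0.2547 × 5.6003% = 7.0110%.

7.01%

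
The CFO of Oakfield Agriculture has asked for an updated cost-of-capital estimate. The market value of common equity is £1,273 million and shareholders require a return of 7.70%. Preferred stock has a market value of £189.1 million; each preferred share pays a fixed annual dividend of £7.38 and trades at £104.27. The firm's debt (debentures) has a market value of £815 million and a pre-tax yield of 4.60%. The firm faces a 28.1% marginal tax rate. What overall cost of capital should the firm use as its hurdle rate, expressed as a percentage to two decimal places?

6.08%

Cost of preferred: Rp = 7.38 / 104.27 = 7.0778%.
Total capital V = 1273 + 189.1 + 815 = 2277.1.
Equity: weight = 1273/2277.1 = 0.5590; cost = 7.7%.
Preferred: weight = 189.1/2277.1 = 0.0830; cost = 7.0778%.
Debentures: weight = 815/2277.1 = 0.3579; after-tax cost = 4.6% × (1 − 28.1%) = 3.3074%.
WACC = 0.5590 × 7.7000% + 0.0830 × 7.0778% + 0.3579 × 3.3074% = 6.0762%.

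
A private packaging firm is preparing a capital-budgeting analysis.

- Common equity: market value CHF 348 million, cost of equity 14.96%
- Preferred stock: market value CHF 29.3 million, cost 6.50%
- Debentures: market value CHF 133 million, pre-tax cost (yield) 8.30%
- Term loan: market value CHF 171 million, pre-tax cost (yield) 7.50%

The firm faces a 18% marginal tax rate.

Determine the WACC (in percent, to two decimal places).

Total capital V = 348 + 29.3 + 133 + 171 = 681.3.
Equity: weight = 348/681.3 = 0.5108; cost = 14.96%.
Preferred: weight = 29.3/681.3 = 0.0430; cost = 6.5%.
Debentures: weight = 133/681.3 = 0.1952; after-tax cost = 8.3% × (1 − 18%) = 6.8060%.
Term loan: weight = 171/681.3 = 0.2510; after-tax cost = 7.5% × (1 − 18%) = 6.1500%.
WACC = 0.5108 × 14.9600% + 0.0430 × 6.5000% + 0.1952 × 6.8060% + 0.2510 × 6.1500% = 10.7932%.

10.79%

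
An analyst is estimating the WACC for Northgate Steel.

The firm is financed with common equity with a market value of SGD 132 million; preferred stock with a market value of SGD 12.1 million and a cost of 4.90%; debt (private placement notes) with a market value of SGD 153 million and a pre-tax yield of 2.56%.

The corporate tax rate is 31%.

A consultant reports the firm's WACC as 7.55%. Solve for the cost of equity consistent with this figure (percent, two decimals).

14.50%

Total capital V = 132 + 12.1 + 153 = 297.1.
Equity weight = 132/297.1 = 0.4443.
Preferred weight = 12.1/297.1 = 0.0407.
Private placement notes weight = 153/297.1 = 0.5150.
Debt contribution = 0.5150 × 2.56% × (1 − 31%) = 0.9097%.
Preferred contribution = 0.0407 × 4.9% = 0.1996%.
Required equity contribution = 7.55% − 1.1092% = 6.4408%.
Re = 6.4408% / 0.4443 = 14.4966%.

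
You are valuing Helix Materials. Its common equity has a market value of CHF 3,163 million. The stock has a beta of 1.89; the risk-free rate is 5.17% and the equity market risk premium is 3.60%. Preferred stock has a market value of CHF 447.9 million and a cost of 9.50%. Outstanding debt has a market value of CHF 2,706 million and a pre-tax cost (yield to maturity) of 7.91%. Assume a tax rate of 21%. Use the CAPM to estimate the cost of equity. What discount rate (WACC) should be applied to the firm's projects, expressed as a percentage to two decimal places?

9.35%

Cost of equity via CAPM: Re = 5.17% + 1.89 × 3.6% = 11.9740%.
Total capital V = 3163 + 447.9 + 2706 = 6316.9.
Equity: weight = 3163/6316.9 = 0.5007; cost = 11.974%.
Preferred: weight = 447.9/6316.9 = 0.0709; cost = 9.5%.
Debt: weight = 2706/6316.9 = 0.4284; after-tax cost = 7.91% × (1 − 21%) = 6.2489%.
WACC = 0.5007 × 11.9740% + 0.0709 × 9.5000% + 0.4284 × 6.2489% = 9.3461%.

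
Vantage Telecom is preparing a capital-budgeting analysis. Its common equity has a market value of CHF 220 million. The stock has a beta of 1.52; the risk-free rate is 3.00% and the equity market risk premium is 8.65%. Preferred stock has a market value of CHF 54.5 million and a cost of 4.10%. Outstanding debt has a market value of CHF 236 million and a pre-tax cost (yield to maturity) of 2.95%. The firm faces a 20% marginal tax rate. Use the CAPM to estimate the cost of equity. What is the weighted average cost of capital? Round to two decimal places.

Cost of equity via CAPM: Re = 3.0% + 1.52 × 8.65% = 16.1480%.
Total capital V = 220 + 54.5 + 236 = 510.5.
Equity: weight = 220/510.5 = 0.4310; cost = 16.148%.
Preferred: weight = 54.5/510.5 = 0.1068; cost = 4.1%.
Debt: weight = 236/510.5 = 0.4623; after-tax cost = 2.95% × (1 − 20%) = 2.3600%.
WACC = 0.4310 × 16.1480% + 0.1068 × 4.1000% + 0.4623 × 2.3600% = 8.4877%.

8.49%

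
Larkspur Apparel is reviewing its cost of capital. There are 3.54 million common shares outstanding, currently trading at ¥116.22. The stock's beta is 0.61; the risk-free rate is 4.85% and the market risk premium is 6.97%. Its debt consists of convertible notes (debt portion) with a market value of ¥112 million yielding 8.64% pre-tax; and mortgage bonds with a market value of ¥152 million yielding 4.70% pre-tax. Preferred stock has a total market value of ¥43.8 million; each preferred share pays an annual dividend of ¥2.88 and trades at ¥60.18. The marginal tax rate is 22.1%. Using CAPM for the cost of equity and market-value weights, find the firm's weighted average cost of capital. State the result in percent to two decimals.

7.32%

Cost of equity via CAPM: Re = 4.85% + 0.61 × 6.97% = 9.1017%.
Cost of preferred: Rp = 2.88 / 60.18 = 4.7856%.
Market value of equity E = 116.22 × 3.54m = 411.4188m.
Total capital V = 411.4188 + 43.8 + 112 + 152 = 719.2188.
Equity: weight = 411.4188/719.2188 = 0.5720; cost = 9.1017%.
Preferred: weight = 43.8/719.2188 = 0.0609; cost = 4.7856%.
Convertible notes (debt portion): weight = 112/719.2188 = 0.1557; after-tax cost = 8.64% × (1 − 22.1%) = 6.7306%.
Mortgage bonds: weight = 152/719.2188 = 0.2113; after-tax cost = 4.7% × (1 − 22.1%) = 3.6613%.
WACC = 0.5720 × 9.1017% + 0.0609 × 4.7856% + 0.1557 × 6.7306% + 0.2113 × 3.6613% = 7.3198%.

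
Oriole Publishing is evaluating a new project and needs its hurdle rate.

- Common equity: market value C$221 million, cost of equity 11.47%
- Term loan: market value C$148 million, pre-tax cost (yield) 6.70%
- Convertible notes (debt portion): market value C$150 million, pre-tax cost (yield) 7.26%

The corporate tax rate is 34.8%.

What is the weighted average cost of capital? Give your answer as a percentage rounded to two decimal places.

Total capital V = 221 + 148 + 150 = 519.
Equity: weight = 221/519 = 0.4258; cost = 11.47%.
Term loan: weight = 148/519 = 0.2852; after-tax cost = 6.7% × (1 − 34.8%) = 4.3684%.
Convertible notes (debt portion): weight = 150/519 = 0.2890; after-tax cost = 7.26% × (1 − 34.8%) = 4.7335%.
WACC = 0.4258 × 11.4700% + 0.2852 × 4.3684% + 0.2890 × 4.7335% = 7.4979%.

7.50%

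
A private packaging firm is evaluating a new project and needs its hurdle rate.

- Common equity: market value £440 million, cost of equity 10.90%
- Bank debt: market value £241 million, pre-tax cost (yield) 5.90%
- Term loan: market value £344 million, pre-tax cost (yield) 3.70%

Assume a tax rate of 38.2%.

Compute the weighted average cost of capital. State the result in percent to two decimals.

Total capital V = 440 + 241 + 344 = 1025.
Equity: weight = 440/1025 = 0.4293; cost = 10.9%.
Bank debt: weight = 241/1025 = 0.2351; after-tax cost = 5.9% × (1 − 38.2%) = 3.6462%.
Term loan: weight = 344/1025 = 0.3356; after-tax cost = 3.7% × (1 − 38.2%) = 2.2866%.
WACC = 0.4293 × 10.9000% + 0.2351 × 3.6462% + 0.3356 × 2.2866% = 6.3037%.

6.30%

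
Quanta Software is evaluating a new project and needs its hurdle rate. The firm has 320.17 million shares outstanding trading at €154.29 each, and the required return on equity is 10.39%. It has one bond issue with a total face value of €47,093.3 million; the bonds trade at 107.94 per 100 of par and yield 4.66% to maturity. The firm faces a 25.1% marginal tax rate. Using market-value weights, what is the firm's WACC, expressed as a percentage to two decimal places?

Market value of equity E = 154.29 × 320.17m = 49399.0293m. Market value of debt D = 47093.3m × 107.94/100 = 50832.50802m.
Total capital V = 49399.0293 + 50832.50802 = 100231.53732.
Equity: weight = 49399.0293/100231.53732 = 0.4928; cost = 10.39%.
Bonds outstanding: weight = 50832.50802/100231.53732 = 0.5072; after-tax cost = 4.66% × (1 − 25.1%) = 3.4903%.
WACC = 0.4928 × 10.3900% + 0.5072 × 3.4903% = 6.8908%.

6.89%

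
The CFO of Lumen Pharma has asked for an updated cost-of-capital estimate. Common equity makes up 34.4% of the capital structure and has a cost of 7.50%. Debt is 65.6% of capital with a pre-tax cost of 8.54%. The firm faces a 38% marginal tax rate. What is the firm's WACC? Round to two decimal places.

6.05%

After-tax cost of debt = 8.54% × (1 − 38%) = 5.2948%.
WACC = 0.344 × 7.5000% + 0.656 × 5.2948% = 6.0534%.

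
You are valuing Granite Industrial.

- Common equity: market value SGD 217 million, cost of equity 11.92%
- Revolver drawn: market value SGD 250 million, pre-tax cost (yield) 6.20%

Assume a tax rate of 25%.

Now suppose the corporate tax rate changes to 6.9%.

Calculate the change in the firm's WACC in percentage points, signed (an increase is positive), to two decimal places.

+0.60 pp

Current WACC:
Total capital V = 217 + 250 = 467.
Equity: weight = 217/467 = 0.4647; cost = 11.92%.
Revolver drawn: weight = 250/467 = 0.5353; after-tax cost = 6.2% × (1 − 25%) = 4.6500%.
WACC = 0.4647 × 11.9200% + 0.5353 × 4.6500% = 8.0281%.
After the change:
Total capital V = 217 + 250 = 467.
Equity: weight = 217/467 = 0.4647; cost = 11.92%.
Revolver drawn: weight = 250/467 = 0.5353; after-tax cost = 6.2% × (1 − 6.9%) = 5.7722%.
WACC = 0.4647 × 11.9200% + 0.5353 × 5.7722% = 8.6289%.
Change in WACC = 8.6289% − 8.0281% = 0.6007 pp.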